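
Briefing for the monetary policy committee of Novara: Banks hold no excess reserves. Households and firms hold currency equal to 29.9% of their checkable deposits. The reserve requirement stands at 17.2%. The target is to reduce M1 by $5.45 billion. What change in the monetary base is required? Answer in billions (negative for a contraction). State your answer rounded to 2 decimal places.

The money multiplier is m = (1 + c) / (rr + c) = (1 + 0.299) / (0.172 + 0.299) ≈ 2.7580.
ΔMB = ΔM / m = (−5.45) / 2.7580 ≈ -1.9761 billion.

-1.98 billion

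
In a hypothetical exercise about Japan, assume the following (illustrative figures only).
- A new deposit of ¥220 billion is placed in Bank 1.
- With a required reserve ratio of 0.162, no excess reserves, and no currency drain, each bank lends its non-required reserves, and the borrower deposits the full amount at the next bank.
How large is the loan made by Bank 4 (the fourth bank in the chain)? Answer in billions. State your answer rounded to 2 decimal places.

Each bank lends a fraction (1 − rr) = 0.8380 of the deposit it receives, so Bank 4 receives 220·0.8380^3 and lends 220·0.8380^4 ≈ 108.4923 billion.

¥108.49 billion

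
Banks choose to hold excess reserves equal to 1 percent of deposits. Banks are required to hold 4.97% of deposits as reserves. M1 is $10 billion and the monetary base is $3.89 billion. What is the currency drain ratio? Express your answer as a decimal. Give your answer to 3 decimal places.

Using m = M/MB = 10/3.89 ≈ 2.570694. From m = (1 + c)/(c + rr + e), rearranging gives 1 + c = m·(c + rr + e), so c·(1 − m) = m·(rr + e) − 1.
Hence c = [m·(rr + e) − 1]/(1 − m) = [2.570694 × (0.0497 + 0.01) − 1] / (1 − 2.570694) ≈ 0.538953.

0.539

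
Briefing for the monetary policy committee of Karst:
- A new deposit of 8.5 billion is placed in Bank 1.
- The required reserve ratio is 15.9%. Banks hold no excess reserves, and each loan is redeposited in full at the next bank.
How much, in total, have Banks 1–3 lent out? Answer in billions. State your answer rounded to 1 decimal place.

18.2 billion

Bank i lends (1 − rr)^i of the original deposit: Bank 1 lends 8.5·0.8410 = 7.1485, Bank 2 lends 8.5·0.8410² ≈ 6.0119, and so on.
Summing a geometric series: total = 8.5·[0.8410·(1 − 0.8410^3) / (1 − 0.8410)] ≈ 18.2164 billion.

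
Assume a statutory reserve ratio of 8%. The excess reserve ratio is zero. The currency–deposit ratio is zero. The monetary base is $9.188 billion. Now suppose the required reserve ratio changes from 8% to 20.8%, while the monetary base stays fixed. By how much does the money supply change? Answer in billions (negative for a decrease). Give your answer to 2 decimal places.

Initially m₁ = 1 / (0.08) = 12.5, so M₁ = 12.5 × 9.188 = 114.85 billion.
After the change m₂ = 1 / (0.208) ≈ 4.8077, so M₂ = 4.8077 × 9.188 ≈ 44.1731 billion.
ΔM = M₂ − M₁ = 44.1731 − 114.85 = -70.6769 billion.

-70.68 billion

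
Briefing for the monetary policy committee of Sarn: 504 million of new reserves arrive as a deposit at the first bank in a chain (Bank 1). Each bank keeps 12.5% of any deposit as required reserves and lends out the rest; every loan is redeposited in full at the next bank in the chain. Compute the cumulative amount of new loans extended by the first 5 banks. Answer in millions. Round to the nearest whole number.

Bank i lends (1 − rr)^i of the original deposit: Bank 1 lends 504·0.8750 = 441.0000, Bank 2 lends 504·0.8750² = 385.8750, and so on.
Summing a geometric series: total = 504·[0.8750·(1 − 0.8750^5) / (1 − 0.8750)] ≈ 1718.4573 million.

1718 million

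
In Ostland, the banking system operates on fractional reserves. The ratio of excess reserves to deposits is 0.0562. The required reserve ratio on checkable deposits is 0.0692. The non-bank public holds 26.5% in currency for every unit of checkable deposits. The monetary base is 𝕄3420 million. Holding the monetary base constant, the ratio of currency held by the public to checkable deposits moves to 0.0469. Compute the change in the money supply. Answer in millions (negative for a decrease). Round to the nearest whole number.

Initially m₁ = (1 + 0.265) / (0.0692 + 0.0562 + 0.265) ≈ 3.24027, so M₁ = 3.24027 × 3420 = 11081.7234 million.
After the change m₂ = (1 + 0.0469) / (0.0692 + 0.0562 + 0.0469) ≈ 6.07603, so M₂ = 6.07603 × 3420 = 20780.0226 million.
ΔM = M₂ − M₁ = 20780.0226 − 11081.7234 = 9698.2992 million.

𝕄9698 million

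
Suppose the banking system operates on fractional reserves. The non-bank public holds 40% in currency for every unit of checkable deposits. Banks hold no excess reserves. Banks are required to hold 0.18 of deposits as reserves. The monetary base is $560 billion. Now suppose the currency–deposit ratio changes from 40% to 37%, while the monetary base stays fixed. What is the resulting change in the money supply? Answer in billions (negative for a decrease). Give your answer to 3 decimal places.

Initially m₁ = (1 + 0.4) / (0.18 + 0.4) ≈ 2.4137931, so M₁ = 2.4137931 × 560 ≈ 1351.7241 billion.
After the change m₂ = (1 + 0.37) / (0.18 + 0.37) ≈ 2.4909091, so M₂ = 2.4909091 × 560 ≈ 1394.9091 billion.
ΔM = M₂ − M₁ = 1394.9091 − 1351.7241 = 43.185 billion.

$43.185 billion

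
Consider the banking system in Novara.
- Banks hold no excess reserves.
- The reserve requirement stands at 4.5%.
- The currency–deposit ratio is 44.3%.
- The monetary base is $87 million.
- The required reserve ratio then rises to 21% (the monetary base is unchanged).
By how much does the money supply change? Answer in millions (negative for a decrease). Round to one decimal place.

-65.0 million

Initially m₁ = (1 + 0.443) / (0.045 + 0.443) ≈ 2.9570, so M₁ = 2.9570 × 87 = 257.259 million.
After the change m₂ = (1 + 0.443) / (0.21 + 0.443) ≈ 2.2098, so M₂ = 2.2098 × 87 = 192.2526 million.
ΔM = M₂ − M₁ = 192.2526 − 257.259 = -65.0064 million.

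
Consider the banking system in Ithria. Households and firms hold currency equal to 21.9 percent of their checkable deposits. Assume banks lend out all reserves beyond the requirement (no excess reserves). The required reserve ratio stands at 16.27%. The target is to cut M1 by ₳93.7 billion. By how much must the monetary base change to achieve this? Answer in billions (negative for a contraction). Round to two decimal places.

The money multiplier is m = (1 + c) / (rr + c) = (1 + 0.219) / (0.1627 + 0.219) ≈ 3.19361.
ΔMB = ΔM / m = (−93.7) / 3.19361 ≈ -29.3398 billion.

-29.34 billion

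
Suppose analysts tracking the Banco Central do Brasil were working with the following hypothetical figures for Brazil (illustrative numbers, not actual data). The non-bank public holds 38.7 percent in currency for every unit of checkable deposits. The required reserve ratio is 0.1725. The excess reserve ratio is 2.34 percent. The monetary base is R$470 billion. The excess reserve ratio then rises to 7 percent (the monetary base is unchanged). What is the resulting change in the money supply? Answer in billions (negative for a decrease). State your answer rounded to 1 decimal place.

Initially m₁ = (1 + 0.387) / (0.1725 + 0.0234 + 0.387) ≈ 2.37948, so M₁ = 2.37948 × 470 = 1118.3556 billion.
After the change m₂ = (1 + 0.387) / (0.1725 + 0.07 + 0.387) ≈ 2.20334, so M₂ = 2.20334 × 470 = 1035.5698 billion.
ΔM = M₂ − M₁ = 1035.5698 − 1118.3556 = -82.7858 billion.

-82.8 billion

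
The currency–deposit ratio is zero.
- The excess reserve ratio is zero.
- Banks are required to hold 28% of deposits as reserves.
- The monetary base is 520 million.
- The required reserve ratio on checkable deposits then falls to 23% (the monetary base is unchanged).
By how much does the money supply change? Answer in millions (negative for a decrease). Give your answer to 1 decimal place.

Initially m₁ = 1 / (0.28) ≈ 3.57143, so M₁ = 3.57143 × 520 = 1857.1436 million.
After the change m₂ = 1 / (0.23) ≈ 4.34783, so M₂ = 4.34783 × 520 = 2260.8716 million.
ΔM = M₂ − M₁ = 2260.8716 − 1857.1436 = 403.728 million.

403.7 million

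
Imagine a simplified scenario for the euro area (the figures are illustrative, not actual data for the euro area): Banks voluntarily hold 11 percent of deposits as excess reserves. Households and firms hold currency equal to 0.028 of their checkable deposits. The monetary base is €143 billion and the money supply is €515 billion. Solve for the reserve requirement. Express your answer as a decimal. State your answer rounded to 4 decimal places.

Using m = M/MB = 515/143 ≈ 3.601399. Since m = (1 + c)/(c + rr + e), the denominator satisfies c + rr + e = (1 + c)/m = (1 + 0.028) / 3.601399 ≈ 0.285445.
With c = 0.028 and e = 0.11, the reserve requirement is 0.285445 − 0.028 − 0.11 = 0.147445.

0.1474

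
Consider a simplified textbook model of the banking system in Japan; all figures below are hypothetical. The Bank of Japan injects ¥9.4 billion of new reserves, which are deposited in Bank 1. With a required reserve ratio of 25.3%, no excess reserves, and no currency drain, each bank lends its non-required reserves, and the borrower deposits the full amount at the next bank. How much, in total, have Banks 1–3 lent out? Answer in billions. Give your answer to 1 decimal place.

¥16.2 billion

Bank i lends (1 − rr)^i of the original deposit: Bank 1 lends 9.4·0.7470 = 7.0218, Bank 2 lends 9.4·0.7470² ≈ 5.2453, and so on.
Summing a geometric series: total = 9.4·[0.7470·(1 − 0.7470^3) / (1 − 0.7470)] ≈ 16.1853 billion.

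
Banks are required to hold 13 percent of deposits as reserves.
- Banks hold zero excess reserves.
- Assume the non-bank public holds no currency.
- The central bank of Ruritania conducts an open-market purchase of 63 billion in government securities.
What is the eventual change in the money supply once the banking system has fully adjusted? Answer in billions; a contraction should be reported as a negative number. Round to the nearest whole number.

485 billion

The simple money multiplier is m = 1/rr = 1/0.13 ≈ 7.6923.
An open-market purchase increases the monetary base by 63 billion, so ΔM = m × ΔMB = 7.6923 × 63 = 484.6149 billion.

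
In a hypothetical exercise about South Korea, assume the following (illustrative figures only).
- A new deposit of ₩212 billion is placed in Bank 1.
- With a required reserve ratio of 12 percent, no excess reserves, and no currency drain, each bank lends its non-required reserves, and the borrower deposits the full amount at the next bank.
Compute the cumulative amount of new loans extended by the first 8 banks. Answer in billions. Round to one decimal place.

Bank i lends (1 − rr)^i of the original deposit: Bank 1 lends 212·0.8800 = 186.5600, Bank 2 lends 212·0.8800² = 164.1728, and so on.
Summing a geometric series: total = 212·[0.8800·(1 − 0.8800^8) / (1 − 0.8800)] ≈ 995.5549 billion.

₩995.6 billion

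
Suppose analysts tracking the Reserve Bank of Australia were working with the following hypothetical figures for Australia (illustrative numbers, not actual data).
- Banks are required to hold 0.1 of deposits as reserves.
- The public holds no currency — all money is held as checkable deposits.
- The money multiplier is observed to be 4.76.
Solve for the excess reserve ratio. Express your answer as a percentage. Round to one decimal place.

11.0%

Using m = 4.76. Since m = (1 + c)/(c + rr + e), the denominator satisfies c + rr + e = (1 + c)/m = (1 + 0) / 4.76 ≈ 0.210084.
With c = 0 and rr = 0.1, the excess reserve ratio is 0.210084 − 0 − 0.1 = 0.110084.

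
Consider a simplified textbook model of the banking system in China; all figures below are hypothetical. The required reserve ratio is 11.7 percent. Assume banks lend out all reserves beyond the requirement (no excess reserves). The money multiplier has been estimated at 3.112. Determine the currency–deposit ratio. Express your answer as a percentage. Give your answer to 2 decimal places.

30.11%

Using m = 3.112. From m = (1 + c)/(c + rr + e), rearranging gives 1 + c = m·(c + rr + e), so c·(1 − m) = m·(rr + e) − 1.
Hence c = [m·(rr + e) − 1]/(1 − m) = [3.112 × (0.117 + 0) − 1] / (1 − 3.112) ≈ 0.301087.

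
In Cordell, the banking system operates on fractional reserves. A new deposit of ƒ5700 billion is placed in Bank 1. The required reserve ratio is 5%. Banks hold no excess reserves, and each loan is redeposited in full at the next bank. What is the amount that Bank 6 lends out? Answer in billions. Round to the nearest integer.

Each bank lends a fraction (1 − rr) = 0.9500 of the deposit it receives, so Bank 6 receives 5700·0.9500^5 and lends 5700·0.9500^6 ≈ 4190.0238 billion.

ƒ4190 billion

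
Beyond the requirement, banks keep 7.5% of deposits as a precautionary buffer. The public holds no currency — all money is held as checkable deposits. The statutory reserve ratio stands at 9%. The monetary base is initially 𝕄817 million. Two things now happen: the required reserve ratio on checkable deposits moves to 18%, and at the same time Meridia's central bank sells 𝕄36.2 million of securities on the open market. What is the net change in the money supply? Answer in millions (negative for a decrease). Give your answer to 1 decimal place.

Before: m₁ = 1 / (0.09 + 0.075) ≈ 6.06061, MB₁ = 817, so M₁ = 6.06061 × 817 ≈ 4951.5184 million.
After: m₂ = 1 / (0.18 + 0.075) ≈ 3.92157, MB₂ = 817 − 36.2 = 780.8, so M₂ = 3.92157 × 780.8 ≈ 3061.9619 million.
ΔM = M₂ − M₁ = 3061.9619 − 4951.5184 = -1889.5565 million.

-1889.6 million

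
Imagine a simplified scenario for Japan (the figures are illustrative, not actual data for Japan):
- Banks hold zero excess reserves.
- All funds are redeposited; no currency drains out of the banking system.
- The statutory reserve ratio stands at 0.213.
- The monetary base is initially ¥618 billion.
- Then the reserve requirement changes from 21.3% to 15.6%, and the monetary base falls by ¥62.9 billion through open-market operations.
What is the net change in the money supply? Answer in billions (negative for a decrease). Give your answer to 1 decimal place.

Before: m₁ = 1 / (0.213) ≈ 4.69484, MB₁ = 618, so M₁ = 4.69484 × 618 ≈ 2901.4111 billion.
After: m₂ = 1 / (0.156) ≈ 6.41026, MB₂ = 618 − 62.9 = 555.1, so M₂ = 6.41026 × 555.1 ≈ 3558.3353 billion.
ΔM = M₂ − M₁ = 3558.3353 − 2901.4111 = 656.9242 billion.

¥656.9 billion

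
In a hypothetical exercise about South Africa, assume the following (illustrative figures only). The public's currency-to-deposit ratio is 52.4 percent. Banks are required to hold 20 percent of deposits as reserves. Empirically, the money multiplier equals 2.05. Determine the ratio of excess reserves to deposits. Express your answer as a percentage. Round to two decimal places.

1.94%

Using m = 2.05. Since m = (1 + c)/(c + rr + e), the denominator satisfies c + rr + e = (1 + c)/m = (1 + 0.524) / 2.05 ≈ 0.743415.
With c = 0.524 and rr = 0.2, the ratio of excess reserves to deposits is 0.743415 − 0.524 − 0.2 = 0.019415.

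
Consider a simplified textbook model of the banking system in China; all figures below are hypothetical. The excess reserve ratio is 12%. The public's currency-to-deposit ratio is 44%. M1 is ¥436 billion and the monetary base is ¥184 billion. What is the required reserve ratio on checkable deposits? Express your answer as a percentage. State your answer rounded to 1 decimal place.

Using m = M/MB = 436/184 ≈ 2.369565. Since m = (1 + c)/(c + rr + e), the denominator satisfies c + rr + e = (1 + c)/m = (1 + 0.44) / 2.369565 ≈ 0.607706.
With c = 0.44 and e = 0.12, the required reserve ratio on checkable deposits is 0.607706 − 0.44 − 0.12 = 0.047706.

4.8%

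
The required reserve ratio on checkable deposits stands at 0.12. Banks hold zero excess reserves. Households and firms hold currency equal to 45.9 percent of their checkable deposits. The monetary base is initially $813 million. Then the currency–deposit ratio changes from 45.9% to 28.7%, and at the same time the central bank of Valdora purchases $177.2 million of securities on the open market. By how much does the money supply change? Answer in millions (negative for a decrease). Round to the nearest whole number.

$1083 million

Before: m₁ = (1 + 0.459) / (0.12 + 0.459) ≈ 2.5199, MB₁ = 813, so M₁ = 2.5199 × 813 = 2048.6787 million.
After: m₂ = (1 + 0.287) / (0.12 + 0.287) ≈ 3.1622, MB₂ = 813 + 177.2 = 990.2, so M₂ = 3.1622 × 990.2 ≈ 3131.2104 million.
ΔM = M₂ − M₁ = 3131.2104 − 2048.6787 = 1082.5317 million.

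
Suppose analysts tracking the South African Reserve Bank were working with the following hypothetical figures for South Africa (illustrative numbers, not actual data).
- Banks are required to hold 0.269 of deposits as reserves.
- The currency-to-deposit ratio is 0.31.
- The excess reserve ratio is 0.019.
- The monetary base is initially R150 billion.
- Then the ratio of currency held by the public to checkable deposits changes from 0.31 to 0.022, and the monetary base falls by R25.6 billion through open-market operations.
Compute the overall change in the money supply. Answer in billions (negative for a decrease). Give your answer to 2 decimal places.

Before: m₁ = (1 + 0.31) / (0.269 + 0.019 + 0.31) ≈ 2.190635, MB₁ = 150, so M₁ = 2.190635 × 150 ≈ 328.5952 billion.
After: m₂ = (1 + 0.022) / (0.269 + 0.019 + 0.022) ≈ 3.296774, MB₂ = 150 − 25.6 = 124.4, so M₂ = 3.296774 × 124.4 ≈ 410.1187 billion.
ΔM = M₂ − M₁ = 410.1187 − 328.5952 = 81.5235 billion.

R81.52 billion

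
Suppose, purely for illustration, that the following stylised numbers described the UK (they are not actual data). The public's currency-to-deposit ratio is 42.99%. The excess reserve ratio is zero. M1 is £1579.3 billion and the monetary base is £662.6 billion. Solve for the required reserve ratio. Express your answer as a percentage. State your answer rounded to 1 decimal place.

Using m = M/MB = 1579.3/662.6 ≈ 2.383489. Since m = (1 + c)/(c + rr + e), the denominator satisfies c + rr + e = (1 + c)/m = (1 + 0.4299) / 2.383489 ≈ 0.599919.
With c = 0.4299 and e = 0, the required reserve ratio is 0.599919 − 0.4299 − 0 = 0.170019.

17.0%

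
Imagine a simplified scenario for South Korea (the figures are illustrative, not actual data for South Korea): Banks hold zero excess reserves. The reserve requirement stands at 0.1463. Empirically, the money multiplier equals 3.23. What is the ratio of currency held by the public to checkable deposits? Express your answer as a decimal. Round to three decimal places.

0.237

Using m = 3.23. From m = (1 + c)/(c + rr + e), rearranging gives 1 + c = m·(c + rr + e), so c·(1 − m) = m·(rr + e) − 1.
Hence c = [m·(rr + e) − 1]/(1 − m) = [3.23 × (0.1463 + 0) − 1] / (1 − 3.23) ≈ 0.236525.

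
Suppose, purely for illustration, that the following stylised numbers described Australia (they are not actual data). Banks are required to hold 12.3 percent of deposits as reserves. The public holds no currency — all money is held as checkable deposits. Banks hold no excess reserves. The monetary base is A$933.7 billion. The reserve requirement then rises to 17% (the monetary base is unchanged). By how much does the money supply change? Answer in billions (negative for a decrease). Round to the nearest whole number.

Initially m₁ = 1 / (0.123) ≈ 8.1301, so M₁ = 8.1301 × 933.7 ≈ 7591.0744 billion.
After the change m₂ = 1 / (0.17) ≈ 5.8824, so M₂ = 5.8824 × 933.7 ≈ 5492.3969 billion.
ΔM = M₂ − M₁ = 5492.3969 − 7591.0744 = -2098.6775 billion.

-2099 billion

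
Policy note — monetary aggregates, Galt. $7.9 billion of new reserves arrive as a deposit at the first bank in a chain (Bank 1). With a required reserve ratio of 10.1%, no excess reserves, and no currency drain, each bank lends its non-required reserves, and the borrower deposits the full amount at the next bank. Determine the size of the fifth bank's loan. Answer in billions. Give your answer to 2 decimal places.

$4.64 billion

Each bank lends a fraction (1 − rr) = 0.8990 of the deposit it receives, so Bank 5 receives 7.9·0.8990^4 and lends 7.9·0.8990^5 ≈ 4.6390 billion.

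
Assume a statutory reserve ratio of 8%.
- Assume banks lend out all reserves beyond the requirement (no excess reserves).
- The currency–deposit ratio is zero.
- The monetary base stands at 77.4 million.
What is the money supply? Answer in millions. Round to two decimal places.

967.50 million

With no currency drain or excess reserves, the money multiplier is m = 1/rr = 1/0.08 = 12.5.
Money supply M = m × MB = 12.5 × 77.4 = 967.5 million.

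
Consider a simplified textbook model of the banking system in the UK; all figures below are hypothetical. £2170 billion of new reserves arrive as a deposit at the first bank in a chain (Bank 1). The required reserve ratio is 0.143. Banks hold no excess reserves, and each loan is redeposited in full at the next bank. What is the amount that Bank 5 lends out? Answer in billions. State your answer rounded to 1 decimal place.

Each bank lends a fraction (1 − rr) = 0.8570 of the deposit it receives, so Bank 5 receives 2170·0.8570^4 and lends 2170·0.8570^5 ≈ 1003.1453 billion.

£1003.1 billion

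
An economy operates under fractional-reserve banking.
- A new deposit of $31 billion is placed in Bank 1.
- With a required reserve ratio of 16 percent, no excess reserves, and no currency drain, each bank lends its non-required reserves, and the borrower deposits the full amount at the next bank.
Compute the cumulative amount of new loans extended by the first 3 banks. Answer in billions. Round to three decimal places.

$66.287 billion

Bank i lends (1 − rr)^i of the original deposit: Bank 1 lends 31·0.8400 = 26.0400, Bank 2 lends 31·0.8400² = 21.8736, and so on.
Summing a geometric series: total = 31·[0.8400·(1 − 0.8400^3) / (1 − 0.8400)] ≈ 66.2874 billion.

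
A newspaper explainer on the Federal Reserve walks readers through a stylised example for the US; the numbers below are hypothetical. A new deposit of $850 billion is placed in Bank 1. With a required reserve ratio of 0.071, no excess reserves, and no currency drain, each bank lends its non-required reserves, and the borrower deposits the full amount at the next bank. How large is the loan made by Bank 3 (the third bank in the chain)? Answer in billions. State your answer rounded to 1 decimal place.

$681.5 billion

Each bank lends a fraction (1 − rr) = 0.9290 of the deposit it receives, so Bank 3 receives 850·0.9290^2 and lends 850·0.9290^3 ≈ 681.5003 billion.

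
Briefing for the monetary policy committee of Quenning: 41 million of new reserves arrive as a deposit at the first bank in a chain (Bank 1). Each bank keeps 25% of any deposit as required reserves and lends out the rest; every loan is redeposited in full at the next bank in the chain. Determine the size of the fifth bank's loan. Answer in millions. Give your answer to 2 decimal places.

Each bank lends a fraction (1 − rr) = 0.7500 of the deposit it receives, so Bank 5 receives 41·0.7500^4 and lends 41·0.7500^5 ≈ 9.7295 million.

9.73 million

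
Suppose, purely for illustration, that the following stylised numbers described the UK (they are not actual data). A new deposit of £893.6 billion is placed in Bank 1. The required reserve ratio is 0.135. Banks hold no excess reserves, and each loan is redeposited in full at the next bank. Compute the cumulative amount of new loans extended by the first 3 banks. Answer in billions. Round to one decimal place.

Bank i lends (1 − rr)^i of the original deposit: Bank 1 lends 893.6·0.8650 = 772.9640, Bank 2 lends 893.6·0.8650² ≈ 668.6139, and so on.
Summing a geometric series: total = 893.6·[0.8650·(1 − 0.8650^3) / (1 − 0.8650)] ≈ 2019.9288 billion.

£2019.9 billion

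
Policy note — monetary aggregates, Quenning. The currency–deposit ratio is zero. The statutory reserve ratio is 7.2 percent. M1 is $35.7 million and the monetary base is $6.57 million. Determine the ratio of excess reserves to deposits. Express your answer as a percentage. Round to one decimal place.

11.2%

Using m = M/MB = 35.7/6.57 ≈ 5.433790. Since m = (1 + c)/(c + rr + e), the denominator satisfies c + rr + e = (1 + c)/m = (1 + 0) / 5.433790 ≈ 0.184034.
With c = 0 and rr = 0.072, the ratio of excess reserves to deposits is 0.184034 − 0 − 0.072 = 0.112034.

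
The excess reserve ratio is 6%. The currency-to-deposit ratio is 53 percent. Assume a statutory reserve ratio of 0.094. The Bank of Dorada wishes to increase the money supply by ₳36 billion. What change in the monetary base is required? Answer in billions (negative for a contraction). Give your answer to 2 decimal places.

₳16.09 billion

The money multiplier is m = (1 + c) / (rr + e + c) = (1 + 0.53) / (0.094 + 0.06 + 0.53) ≈ 2.23684.
ΔMB = ΔM / m = (+36) / 2.23684 ≈ 16.0941 billion.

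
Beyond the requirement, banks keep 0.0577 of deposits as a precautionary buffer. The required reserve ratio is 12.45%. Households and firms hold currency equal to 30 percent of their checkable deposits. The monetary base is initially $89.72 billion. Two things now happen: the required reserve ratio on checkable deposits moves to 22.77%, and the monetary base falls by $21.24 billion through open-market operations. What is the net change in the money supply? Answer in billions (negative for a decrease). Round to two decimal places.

-89.81 billion

Before: m₁ = (1 + 0.3) / (0.1245 + 0.0577 + 0.3) ≈ 2.69598, MB₁ = 89.72, so M₁ = 2.69598 × 89.72 ≈ 241.8833 billion.
After: m₂ = (1 + 0.3) / (0.2277 + 0.0577 + 0.3) ≈ 2.22070, MB₂ = 89.72 − 21.24 = 68.48, so M₂ = 2.22070 × 68.48 ≈ 152.0735 billion.
ΔM = M₂ − M₁ = 152.0735 − 241.8833 = -89.8098 billion.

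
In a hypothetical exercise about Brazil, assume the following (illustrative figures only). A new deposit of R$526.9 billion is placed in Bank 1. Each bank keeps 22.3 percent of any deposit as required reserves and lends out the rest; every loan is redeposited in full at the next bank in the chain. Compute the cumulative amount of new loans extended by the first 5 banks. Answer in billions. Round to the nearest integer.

R$1316 billion

Bank i lends (1 − rr)^i of the original deposit: Bank 1 lends 526.9·0.7770 = 409.4013, Bank 2 lends 526.9·0.7770² ≈ 318.1048, and so on.
Summing a geometric series: total = 526.9·[0.7770·(1 − 0.7770^5) / (1 − 0.7770)] ≈ 1315.9448 billion.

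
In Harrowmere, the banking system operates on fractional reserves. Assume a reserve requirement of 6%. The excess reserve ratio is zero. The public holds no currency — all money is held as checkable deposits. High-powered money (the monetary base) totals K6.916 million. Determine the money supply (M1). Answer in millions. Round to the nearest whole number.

K115 million

With no currency drain or excess reserves, the money multiplier is m = 1/rr = 1/0.06 ≈ 16.6667.
Money supply M = m × MB = 16.6667 × 6.916 ≈ 115.2669 million.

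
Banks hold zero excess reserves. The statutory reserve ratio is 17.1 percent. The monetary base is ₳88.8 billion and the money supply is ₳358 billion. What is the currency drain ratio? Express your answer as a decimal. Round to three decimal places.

Using m = M/MB = 358/88.8 ≈ 4.031532. From m = (1 + c)/(c + rr + e), rearranging gives 1 + c = m·(c + rr + e), so c·(1 − m) = m·(rr + e) − 1.
Hence c = [m·(rr + e) − 1]/(1 − m) = [4.031532 × (0.171 + 0) − 1] / (1 − 4.031532) ≈ 0.102459.

0.102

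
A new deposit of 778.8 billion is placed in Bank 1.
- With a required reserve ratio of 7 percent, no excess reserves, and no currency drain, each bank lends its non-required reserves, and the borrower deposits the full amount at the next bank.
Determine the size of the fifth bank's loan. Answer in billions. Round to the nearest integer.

542 billion

Each bank lends a fraction (1 − rr) = 0.9300 of the deposit it receives, so Bank 5 receives 778.8·0.9300^4 and lends 778.8·0.9300^5 ≈ 541.8021 billion.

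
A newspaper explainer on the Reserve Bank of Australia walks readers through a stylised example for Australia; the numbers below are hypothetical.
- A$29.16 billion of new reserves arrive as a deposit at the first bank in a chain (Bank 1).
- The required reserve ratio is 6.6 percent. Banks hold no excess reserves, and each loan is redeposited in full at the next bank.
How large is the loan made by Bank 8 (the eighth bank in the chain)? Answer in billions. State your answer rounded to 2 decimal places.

Each bank lends a fraction (1 − rr) = 0.9340 of the deposit it receives, so Bank 8 receives 29.16·0.9340^7 and lends 29.16·0.9340^8 ≈ 16.8874 billion.

A$16.89 billion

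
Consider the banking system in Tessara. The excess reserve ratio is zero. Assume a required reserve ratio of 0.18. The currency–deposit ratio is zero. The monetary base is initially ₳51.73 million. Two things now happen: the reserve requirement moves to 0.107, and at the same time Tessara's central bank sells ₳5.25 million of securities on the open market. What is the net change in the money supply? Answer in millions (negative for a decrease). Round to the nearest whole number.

₳147 million

Before: m₁ = 1 / (0.18) ≈ 5.5556, MB₁ = 51.73, so M₁ = 5.5556 × 51.73 ≈ 287.3912 million.
After: m₂ = 1 / (0.107) ≈ 9.3458, MB₂ = 51.73 − 5.25 = 46.48, so M₂ = 9.3458 × 46.48 ≈ 434.3928 million.
ΔM = M₂ − M₁ = 434.3928 − 287.3912 = 147.0016 million.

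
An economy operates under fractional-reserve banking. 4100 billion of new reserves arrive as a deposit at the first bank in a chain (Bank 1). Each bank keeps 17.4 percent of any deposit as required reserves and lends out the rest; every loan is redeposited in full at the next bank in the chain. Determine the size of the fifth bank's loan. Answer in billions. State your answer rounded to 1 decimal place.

1576.5 billion

Each bank lends a fraction (1 − rr) = 0.8260 of the deposit it receives, so Bank 5 receives 4100·0.8260^4 and lends 4100·0.8260^5 ≈ 1576.4641 billion.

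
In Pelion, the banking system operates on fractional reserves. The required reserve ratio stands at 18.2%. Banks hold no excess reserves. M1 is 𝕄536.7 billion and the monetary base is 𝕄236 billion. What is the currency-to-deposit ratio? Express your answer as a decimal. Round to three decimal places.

Using m = M/MB = 536.7/236 ≈ 2.274153. From m = (1 + c)/(c + rr + e), rearranging gives 1 + c = m·(c + rr + e), so c·(1 − m) = m·(rr + e) − 1.
Hence c = [m·(rr + e) − 1]/(1 − m) = [2.274153 × (0.182 + 0) − 1] / (1 − 2.274153) ≈ 0.459995.

0.460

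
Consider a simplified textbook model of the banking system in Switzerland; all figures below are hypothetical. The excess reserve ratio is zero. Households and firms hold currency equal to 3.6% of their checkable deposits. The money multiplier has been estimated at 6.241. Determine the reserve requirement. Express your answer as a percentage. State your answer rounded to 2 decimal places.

Using m = 6.241. Since m = (1 + c)/(c + rr + e), the denominator satisfies c + rr + e = (1 + c)/m = (1 + 0.036) / 6.241 ≈ 0.165999.
With c = 0.036 and e = 0, the reserve requirement is 0.165999 − 0.036 − 0 = 0.129999.

13.00%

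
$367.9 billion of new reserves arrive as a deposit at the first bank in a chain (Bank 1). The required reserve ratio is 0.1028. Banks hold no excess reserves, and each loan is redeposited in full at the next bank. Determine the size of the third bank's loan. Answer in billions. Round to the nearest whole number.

Each bank lends a fraction (1 − rr) = 0.8972 of the deposit it receives, so Bank 3 receives 367.9·0.8972^2 and lends 367.9·0.8972^3 ≈ 265.7037 billion.

$266 billion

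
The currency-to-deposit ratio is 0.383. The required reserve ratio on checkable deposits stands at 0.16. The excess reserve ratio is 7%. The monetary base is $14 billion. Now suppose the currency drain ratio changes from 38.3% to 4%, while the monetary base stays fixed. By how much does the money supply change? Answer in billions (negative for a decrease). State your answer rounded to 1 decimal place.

Initially m₁ = (1 + 0.383) / (0.16 + 0.07 + 0.383) ≈ 2.2561, so M₁ = 2.2561 × 14 = 31.5854 billion.
After the change m₂ = (1 + 0.04) / (0.16 + 0.07 + 0.04) ≈ 3.8519, so M₂ = 3.8519 × 14 = 53.9266 billion.
ΔM = M₂ − M₁ = 53.9266 − 31.5854 = 22.3412 billion.

$22.3 billion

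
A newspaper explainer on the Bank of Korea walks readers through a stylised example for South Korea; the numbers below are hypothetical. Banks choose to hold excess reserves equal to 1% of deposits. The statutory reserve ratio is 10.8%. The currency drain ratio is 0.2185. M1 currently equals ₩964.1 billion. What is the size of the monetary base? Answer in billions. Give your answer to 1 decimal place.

₩266.2 billion

The money multiplier is m = (1 + c) / (rr + e + c) = (1 + 0.2185) / (0.108 + 0.01 + 0.2185) ≈ 3.62110.
MB = M / m = 964.1 / 3.62110 ≈ 266.2451 billion.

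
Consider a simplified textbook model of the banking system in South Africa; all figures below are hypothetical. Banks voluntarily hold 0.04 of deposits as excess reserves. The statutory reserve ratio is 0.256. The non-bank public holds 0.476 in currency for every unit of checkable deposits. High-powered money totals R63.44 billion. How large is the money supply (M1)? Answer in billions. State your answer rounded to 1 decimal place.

The money multiplier is m = (1 + c) / (rr + e + c) = (1 + 0.476) / (0.256 + 0.04 + 0.476) ≈ 1.9119.
So M = m × MB = 1.9119 × 63.44 ≈ 121.2909 billion.

R121.3 billion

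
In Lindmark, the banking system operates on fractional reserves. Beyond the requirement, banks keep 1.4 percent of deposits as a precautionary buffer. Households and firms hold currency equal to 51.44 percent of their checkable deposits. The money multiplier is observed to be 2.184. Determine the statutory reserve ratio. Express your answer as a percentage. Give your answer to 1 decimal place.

16.5%

Using m = 2.184. Since m = (1 + c)/(c + rr + e), the denominator satisfies c + rr + e = (1 + c)/m = (1 + 0.5144) / 2.184 ≈ 0.693407.
With c = 0.5144 and e = 0.014, the statutory reserve ratio is 0.693407 − 0.5144 − 0.014 = 0.165007.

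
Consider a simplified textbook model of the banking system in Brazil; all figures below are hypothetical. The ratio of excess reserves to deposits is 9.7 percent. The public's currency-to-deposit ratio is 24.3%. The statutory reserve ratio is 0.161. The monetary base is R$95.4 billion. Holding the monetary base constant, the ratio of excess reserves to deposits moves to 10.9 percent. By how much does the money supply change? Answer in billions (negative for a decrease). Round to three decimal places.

-5.537 billion

Initially m₁ = (1 + 0.243) / (0.161 + 0.097 + 0.243) ≈ 2.481038, so M₁ = 2.481038 × 95.4 ≈ 236.691 billion.
After the change m₂ = (1 + 0.243) / (0.161 + 0.109 + 0.243) ≈ 2.423002, so M₂ = 2.423002 × 95.4 ≈ 231.1544 billion.
ΔM = M₂ − M₁ = 231.1544 − 236.691 = -5.5366 billion.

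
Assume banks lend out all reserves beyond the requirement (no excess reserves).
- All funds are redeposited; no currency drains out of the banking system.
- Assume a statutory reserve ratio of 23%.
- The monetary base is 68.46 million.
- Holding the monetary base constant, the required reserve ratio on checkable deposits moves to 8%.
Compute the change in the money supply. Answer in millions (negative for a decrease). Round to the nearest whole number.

Initially m₁ = 1 / (0.23) ≈ 4.3478, so M₁ = 4.3478 × 68.46 ≈ 297.6504 million.
After the change m₂ = 1 / (0.08) = 12.5, so M₂ = 12.5 × 68.46 = 855.75 million.
ΔM = M₂ − M₁ = 855.75 − 297.6504 = 558.0996 million.

558 million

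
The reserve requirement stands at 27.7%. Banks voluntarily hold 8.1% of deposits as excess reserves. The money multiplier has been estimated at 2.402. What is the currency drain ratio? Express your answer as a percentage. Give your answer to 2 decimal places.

Using m = 2.402. From m = (1 + c)/(c + rr + e), rearranging gives 1 + c = m·(c + rr + e), so c·(1 − m) = m·(rr + e) − 1.
Hence c = [m·(rr + e) − 1]/(1 − m) = [2.402 × (0.277 + 0.081) − 1] / (1 − 2.402) ≈ 0.099917.

9.99%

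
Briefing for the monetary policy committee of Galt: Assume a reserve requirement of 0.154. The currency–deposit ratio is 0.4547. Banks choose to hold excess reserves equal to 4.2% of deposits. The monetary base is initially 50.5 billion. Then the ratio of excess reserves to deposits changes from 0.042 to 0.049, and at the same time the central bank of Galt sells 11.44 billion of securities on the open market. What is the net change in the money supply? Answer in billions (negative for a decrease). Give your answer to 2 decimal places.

Before: m₁ = (1 + 0.4547) / (0.154 + 0.042 + 0.4547) ≈ 2.23559, MB₁ = 50.5, so M₁ = 2.23559 × 50.5 ≈ 112.8973 billion.
After: m₂ = (1 + 0.4547) / (0.154 + 0.049 + 0.4547) ≈ 2.21180, MB₂ = 50.5 − 11.44 = 39.06, so M₂ = 2.21180 × 39.06 ≈ 86.3929 billion.
ΔM = M₂ − M₁ = 86.3929 − 112.8973 = -26.5044 billion.

-26.50 billion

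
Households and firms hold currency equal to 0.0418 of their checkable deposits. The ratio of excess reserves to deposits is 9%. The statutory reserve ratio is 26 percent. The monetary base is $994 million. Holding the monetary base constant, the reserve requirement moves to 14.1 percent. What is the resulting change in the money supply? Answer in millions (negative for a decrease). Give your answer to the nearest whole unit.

$1153 million

Initially m₁ = (1 + 0.0418) / (0.26 + 0.09 + 0.0418) ≈ 2.6590, so M₁ = 2.6590 × 994 = 2643.046 million.
After the change m₂ = (1 + 0.0418) / (0.141 + 0.09 + 0.0418) ≈ 3.8189, so M₂ = 3.8189 × 994 = 3795.9866 million.
ΔM = M₂ − M₁ = 3795.9866 − 2643.046 = 1152.9406 million.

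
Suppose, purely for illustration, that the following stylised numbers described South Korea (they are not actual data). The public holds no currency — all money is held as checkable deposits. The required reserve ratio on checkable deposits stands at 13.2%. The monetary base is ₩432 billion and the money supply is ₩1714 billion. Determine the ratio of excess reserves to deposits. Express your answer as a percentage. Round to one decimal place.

Using m = M/MB = 1714/432 ≈ 3.967593. Since m = (1 + c)/(c + rr + e), the denominator satisfies c + rr + e = (1 + c)/m = (1 + 0) / 3.967593 ≈ 0.252042.
With c = 0 and rr = 0.132, the ratio of excess reserves to deposits is 0.252042 − 0 − 0.132 = 0.120042.

12.0%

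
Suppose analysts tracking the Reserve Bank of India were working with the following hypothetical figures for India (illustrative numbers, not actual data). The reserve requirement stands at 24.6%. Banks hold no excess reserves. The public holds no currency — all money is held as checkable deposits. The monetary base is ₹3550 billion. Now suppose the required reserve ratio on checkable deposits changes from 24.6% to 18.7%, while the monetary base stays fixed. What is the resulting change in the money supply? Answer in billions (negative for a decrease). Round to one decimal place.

Initially m₁ = 1 / (0.246) ≈ 4.065041, so M₁ = 4.065041 × 3550 ≈ 14430.8955 billion.
After the change m₂ = 1 / (0.187) ≈ 5.347594, so M₂ = 5.347594 × 3550 = 18983.9587 billion.
ΔM = M₂ − M₁ = 18983.9587 − 14430.8955 = 4553.0632 billion.

₹4553.1 billion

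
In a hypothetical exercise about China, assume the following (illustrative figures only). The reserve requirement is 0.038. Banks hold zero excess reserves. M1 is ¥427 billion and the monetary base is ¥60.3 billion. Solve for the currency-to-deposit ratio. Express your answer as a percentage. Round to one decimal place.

12.0%

Using m = M/MB = 427/60.3 ≈ 7.081260. From m = (1 + c)/(c + rr + e), rearranging gives 1 + c = m·(c + rr + e), so c·(1 − m) = m·(rr + e) − 1.
Hence c = [m·(rr + e) − 1]/(1 − m) = [7.081260 × (0.038 + 0) − 1] / (1 − 7.081260) ≈ 0.120191.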